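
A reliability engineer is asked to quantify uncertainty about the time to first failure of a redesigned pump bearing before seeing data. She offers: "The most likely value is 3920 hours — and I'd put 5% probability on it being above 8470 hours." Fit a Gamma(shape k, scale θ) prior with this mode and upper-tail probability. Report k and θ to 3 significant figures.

Gamma(k,θ) with k>1 has mode (k−1)θ, so θ = 3920/(k−1).
Need P(X < 8470) = 0.95 with θ tied to k this way. Start at k = 2, θ = 3920: P(X<8470) ≈ 0.636.
Too low — raise k to concentrate. Iterating converges to k ≈ 5.64.
Then θ = 3920/(5.64−1) ≈ 844.

k ≈ 5.64, θ ≈ 844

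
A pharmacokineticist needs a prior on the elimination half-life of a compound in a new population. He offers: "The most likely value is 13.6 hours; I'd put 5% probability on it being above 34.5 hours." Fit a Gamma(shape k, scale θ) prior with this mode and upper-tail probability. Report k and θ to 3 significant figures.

Gamma(k,θ) with k>1 has mode (k−1)θ, so θ = 13.6/(k−1).
Need P(X < 34.5) = 0.95 with θ tied to k this way. Start at k = 2, θ = 13.6: P(X<34.5) ≈ 0.720.
Too low — raise k to concentrate. Iterating converges to k ≈ 4.13.
Then θ = 13.6/(4.13−1) ≈ 4.35.

k ≈ 4.13, θ ≈ 4.35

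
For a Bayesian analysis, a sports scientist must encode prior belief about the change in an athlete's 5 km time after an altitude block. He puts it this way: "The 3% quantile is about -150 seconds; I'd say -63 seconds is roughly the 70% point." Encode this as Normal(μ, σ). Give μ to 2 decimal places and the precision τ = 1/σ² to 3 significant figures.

The p-quantile of Normal(μ,σ) is μ + z_p·σ, with z_{0.03} = -1.881 and z_{0.7} = 0.5244.
Eliminate σ: μ = (z₂·x₁ − z₁·x₂)/(z₂ − z₁) = (0.5244·-150 − (-1.881)·-63)/2.405 = -81.97.
Then σ = (x₂ − x₁)/(z₂ − z₁) = (-63 − -150)/2.405 = 36.17.
Precision τ = 1/σ² = 1/36.17² = 0.000764.

μ = -81.97, τ = 0.000764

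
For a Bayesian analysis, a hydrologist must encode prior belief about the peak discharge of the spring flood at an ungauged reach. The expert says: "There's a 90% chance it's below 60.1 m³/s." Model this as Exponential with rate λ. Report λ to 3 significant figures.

P(T < 60.1) = 1 − e^(−λ·60.1) = 0.9, so λ = −ln(1−0.9)/60.1 = −ln(0.1)/60.1 = 0.0383.

λ ≈ 0.0383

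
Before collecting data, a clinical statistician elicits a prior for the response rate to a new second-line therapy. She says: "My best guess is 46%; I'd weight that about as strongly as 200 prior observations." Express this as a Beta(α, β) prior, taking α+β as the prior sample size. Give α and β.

α = 92, β = 108

Under the effective-sample-size interpretation, Beta(α, β) has prior mean α/(α+β) and prior sample size α+β.
So α+β = 200 and α/(α+β) = 0.46, giving α = 0.46·200 = 92 and β = 200 − 92 = 108.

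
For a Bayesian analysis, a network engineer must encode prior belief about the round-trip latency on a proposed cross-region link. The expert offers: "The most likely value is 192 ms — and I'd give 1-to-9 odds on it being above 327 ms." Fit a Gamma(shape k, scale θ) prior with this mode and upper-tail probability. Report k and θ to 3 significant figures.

Gamma(k,θ) with k>1 has mode (k−1)θ, so θ = 192/(k−1).
Need P(X < 327) = 0.9 with θ tied to k this way. Start at k = 2, θ = 192: P(X<327) ≈ 0.508.
Too low — raise k to concentrate. Iterating converges to k ≈ 7.68.
Then θ = 192/(7.68−1) ≈ 28.7.

k ≈ 7.68, θ ≈ 28.7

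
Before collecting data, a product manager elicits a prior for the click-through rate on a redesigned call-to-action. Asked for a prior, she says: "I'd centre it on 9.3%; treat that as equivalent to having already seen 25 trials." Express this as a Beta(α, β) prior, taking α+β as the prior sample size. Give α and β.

Under the effective-sample-size interpretation, Beta(α, β) has prior mean α/(α+β) and prior sample size α+β.
So α+β = 25 and α/(α+β) = 0.093, giving α = 0.093·25 = 2.325 and β = 25 − 2.325 = 22.675.

α = 2.325, β = 22.675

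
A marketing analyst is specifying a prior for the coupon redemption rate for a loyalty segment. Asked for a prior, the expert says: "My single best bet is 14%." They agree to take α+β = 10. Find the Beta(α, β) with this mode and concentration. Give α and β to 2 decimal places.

α = 2.12, β = 7.88

For α,β > 1 the Beta mode is (α−1)/(α+β−2). With α+β = 10, the mode is (α−1)/8.
Set (α−1)/8 = 0.14 → α = 1 + 0.14·8 = 2.12.
β = 10 − α = 7.88.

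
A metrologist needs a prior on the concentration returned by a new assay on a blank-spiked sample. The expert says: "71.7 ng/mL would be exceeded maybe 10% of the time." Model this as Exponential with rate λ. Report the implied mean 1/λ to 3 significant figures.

P(T > 71.7) = e^(−λ·71.7) = 0.1, so λ = −ln(0.1)/71.7 = 0.0321.
Mean = 1/λ = 31.1 ng/mL.

mean ≈ 31.1 ng/mL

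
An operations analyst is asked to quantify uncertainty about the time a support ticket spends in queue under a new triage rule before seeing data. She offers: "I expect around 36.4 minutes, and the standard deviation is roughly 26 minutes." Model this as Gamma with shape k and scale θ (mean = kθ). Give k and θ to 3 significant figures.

For Gamma(k, scale θ): mean = kθ, variance = kθ², so CV = 1/√k.
CV = SD/mean = 26/36.4 = 0.7143, hence k = 1/CV² = 1.96.
Then θ = mean/k = 36.4/1.96 = 18.6.

k ≈ 1.96, θ ≈ 18.6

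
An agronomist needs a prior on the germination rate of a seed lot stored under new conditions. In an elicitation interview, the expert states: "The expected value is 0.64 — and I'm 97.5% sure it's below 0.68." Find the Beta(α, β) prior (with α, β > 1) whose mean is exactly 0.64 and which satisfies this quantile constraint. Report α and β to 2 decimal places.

With mean 0.64 fixed, write α = 0.64s, β = 0.36s where s = α+β.
Need P(θ < 0.68) = 0.975 under Beta(0.64s, 0.36s). Normal approximation: (q−m)/√(m(1−m)/s) ≈ z_{0.975} = 1.96, so s ≈ 0.64·0.36·(1.96)²/(0.68−0.64)² = 553.2.
At s = 553.2: P(θ<0.68) ≈ 0.977. Adjusting to match 0.975 gives s ≈ 538.31.
So α = 0.64·538.31 ≈ 344.52, β = 0.36·538.31 ≈ 193.79.

α ≈ 344.52, β ≈ 193.79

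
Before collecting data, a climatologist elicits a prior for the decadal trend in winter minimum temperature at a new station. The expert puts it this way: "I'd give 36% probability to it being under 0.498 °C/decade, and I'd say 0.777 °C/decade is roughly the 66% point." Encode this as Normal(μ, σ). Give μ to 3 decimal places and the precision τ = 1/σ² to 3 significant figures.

μ = 0.628, τ = 7.64

The p-quantile of Normal(μ,σ) is μ + z_p·σ, with z_{0.36} = -0.3585 and z_{0.66} = 0.4125.
Eliminate σ: μ = (z₂·x₁ − z₁·x₂)/(z₂ − z₁) = (0.4125·0.498 − (-0.3585)·0.777)/0.7709 = 0.628.
Then σ = (x₂ − x₁)/(z₂ − z₁) = (0.777 − 0.498)/0.7709 = 0.362.
Precision τ = 1/σ² = 1/0.3619² = 7.64.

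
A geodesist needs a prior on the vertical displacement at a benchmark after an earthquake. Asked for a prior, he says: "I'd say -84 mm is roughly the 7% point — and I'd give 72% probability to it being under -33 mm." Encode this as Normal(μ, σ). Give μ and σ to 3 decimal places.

The p-quantile of Normal(μ,σ) is μ + z_p·σ, with z_{0.07} = -1.476 and z_{0.72} = 0.5828.
Eliminate σ: μ = (z₂·x₁ − z₁·x₂)/(z₂ − z₁) = (0.5828·-84 − (-1.476)·-33)/2.059 = -47.439.
Then σ = (x₂ − x₁)/(z₂ − z₁) = (-33 − -84)/2.059 = 24.774.

μ = -47.439, σ = 24.774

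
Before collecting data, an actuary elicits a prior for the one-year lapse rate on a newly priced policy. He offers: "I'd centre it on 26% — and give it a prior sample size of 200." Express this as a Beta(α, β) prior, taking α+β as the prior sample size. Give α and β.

α = 52, β = 148

Under the effective-sample-size interpretation, Beta(α, β) has prior mean α/(α+β) and prior sample size α+β.
So α+β = 200 and α/(α+β) = 0.26, giving α = 0.26·200 = 52 and β = 200 − 52 = 148.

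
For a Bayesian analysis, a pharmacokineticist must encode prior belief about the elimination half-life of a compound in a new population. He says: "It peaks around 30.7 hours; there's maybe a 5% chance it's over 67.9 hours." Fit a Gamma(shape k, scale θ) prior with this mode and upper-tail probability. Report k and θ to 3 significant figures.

k ≈ 5.36, θ ≈ 7.03

Gamma(k,θ) with k>1 has mode (k−1)θ, so θ = 30.7/(k−1).
Need P(X < 67.9) = 0.95 with θ tied to k this way. Start at k = 2, θ = 30.7: P(X<67.9) ≈ 0.648.
Too low — raise k to concentrate. Iterating converges to k ≈ 5.36.
Then θ = 30.7/(5.36−1) ≈ 7.03.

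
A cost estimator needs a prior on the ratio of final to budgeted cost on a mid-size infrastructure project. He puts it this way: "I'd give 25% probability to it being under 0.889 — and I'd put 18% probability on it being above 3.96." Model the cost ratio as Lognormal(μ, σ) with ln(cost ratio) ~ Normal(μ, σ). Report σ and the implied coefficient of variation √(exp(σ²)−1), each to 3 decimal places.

If T ~ Lognormal(μ,σ) then ln T ~ Normal(μ,σ), so the p-quantile of ln T is μ + z_p·σ.
ln(0.889) = -0.1177 and ln(3.96) = 1.376; z_{0.25} = -0.6745, z_{0.82} = 0.9154.
σ = (1.376 − -0.1177)/(0.9154 − (-0.6745)) = 0.940.
μ = -0.1177 − (-0.6745)·0.940 = 0.516.
CV = √(exp(σ²)−1) = √(exp(0.8829)−1) = 1.191.

σ ≈ 0.940, CV ≈ 1.191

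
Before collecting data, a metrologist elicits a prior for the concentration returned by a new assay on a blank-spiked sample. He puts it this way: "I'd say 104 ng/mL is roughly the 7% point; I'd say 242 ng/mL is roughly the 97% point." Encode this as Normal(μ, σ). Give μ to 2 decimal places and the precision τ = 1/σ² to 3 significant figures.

μ = 164.67, τ = 0.000592

The p-quantile of Normal(μ,σ) is μ + z_p·σ, with z_{0.07} = -1.476 and z_{0.97} = 1.881.
Eliminate σ: μ = (z₂·x₁ − z₁·x₂)/(z₂ − z₁) = (1.881·104 − (-1.476)·242)/3.357 = 164.67.
Then σ = (x₂ − x₁)/(z₂ − z₁) = (242 − 104)/3.357 = 41.11.
Precision τ = 1/σ² = 1/41.11² = 0.000592.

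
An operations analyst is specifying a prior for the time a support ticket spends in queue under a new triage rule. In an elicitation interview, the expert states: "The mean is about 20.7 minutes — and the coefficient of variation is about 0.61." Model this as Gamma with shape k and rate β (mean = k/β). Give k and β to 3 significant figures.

For Gamma(k, rate β): mean = k/β, variance = k/β², so CV = 1/√k.
CV = 0.61, hence k = 1/CV² = 2.69.
Then β = k/mean = 2.69/20.7 = 0.13.

k ≈ 2.69, β ≈ 0.13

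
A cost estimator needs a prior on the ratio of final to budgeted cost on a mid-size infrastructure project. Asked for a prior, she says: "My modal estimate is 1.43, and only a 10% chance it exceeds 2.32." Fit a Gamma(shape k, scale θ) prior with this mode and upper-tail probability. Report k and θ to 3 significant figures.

Gamma(k,θ) with k>1 has mode (k−1)θ, so θ = 1.43/(k−1).
Need P(X < 2.32) = 0.9 with θ tied to k this way. Start at k = 2, θ = 1.43: P(X<2.32) ≈ 0.482.
Too low — raise k to concentrate. Iterating converges to k ≈ 9.04.
Then θ = 1.43/(9.04−1) ≈ 0.178.

k ≈ 9.04, θ ≈ 0.178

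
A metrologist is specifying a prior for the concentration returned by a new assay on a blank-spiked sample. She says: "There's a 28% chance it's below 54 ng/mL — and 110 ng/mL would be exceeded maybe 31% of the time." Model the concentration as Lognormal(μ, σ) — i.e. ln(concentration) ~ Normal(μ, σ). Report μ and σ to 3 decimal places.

If T ~ Lognormal(μ,σ) then ln T ~ Normal(μ,σ), so the p-quantile of ln T is μ + z_p·σ.
ln(54) = 3.989 and ln(110) = 4.7; z_{0.28} = -0.5828, z_{0.69} = 0.4959.
σ = (4.7 − 3.989)/(0.4959 − (-0.5828)) = 0.660.
μ = 3.989 − (-0.5828)·0.660 = 4.373.

μ ≈ 4.373, σ ≈ 0.660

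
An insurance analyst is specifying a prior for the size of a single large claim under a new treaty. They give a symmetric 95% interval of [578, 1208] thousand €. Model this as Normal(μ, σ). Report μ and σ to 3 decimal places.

A symmetric 95% interval runs μ ± z·σ with z = 1.96.
Half-width = 315, so σ = 315/1.96 = 160.717.
μ is the interval midpoint, 893.000.

μ = 893.000, σ = 160.717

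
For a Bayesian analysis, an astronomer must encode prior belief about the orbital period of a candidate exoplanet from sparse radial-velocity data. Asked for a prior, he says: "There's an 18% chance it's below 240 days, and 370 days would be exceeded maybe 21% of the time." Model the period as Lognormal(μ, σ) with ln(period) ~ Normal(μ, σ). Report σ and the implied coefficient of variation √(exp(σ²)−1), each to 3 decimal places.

σ ≈ 0.251, CV ≈ 0.255

If T ~ Lognormal(μ,σ) then ln T ~ Normal(μ,σ), so the p-quantile of ln T is μ + z_p·σ.
ln(240) = 5.481 and ln(370) = 5.914; z_{0.18} = -0.9154, z_{0.79} = 0.8064.
σ = (5.914 − 5.481)/(0.8064 − (-0.9154)) = 0.251.
μ = 5.481 − (-0.9154)·0.251 = 5.711.
CV = √(exp(σ²)−1) = √(exp(0.0632)−1) = 0.255.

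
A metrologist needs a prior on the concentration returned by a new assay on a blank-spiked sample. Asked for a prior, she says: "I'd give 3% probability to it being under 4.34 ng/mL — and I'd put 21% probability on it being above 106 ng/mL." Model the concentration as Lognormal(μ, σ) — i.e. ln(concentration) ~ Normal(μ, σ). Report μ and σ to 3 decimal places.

μ ≈ 3.704, σ ≈ 1.189

If T ~ Lognormal(μ,σ) then ln T ~ Normal(μ,σ), so the p-quantile of ln T is μ + z_p·σ.
ln(4.34) = 1.468 and ln(106) = 4.663; z_{0.03} = -1.881, z_{0.79} = 0.8064.
σ = (4.663 − 1.468)/(0.8064 − (-1.881)) = 1.189.
μ = 1.468 − (-1.881)·1.189 = 3.704.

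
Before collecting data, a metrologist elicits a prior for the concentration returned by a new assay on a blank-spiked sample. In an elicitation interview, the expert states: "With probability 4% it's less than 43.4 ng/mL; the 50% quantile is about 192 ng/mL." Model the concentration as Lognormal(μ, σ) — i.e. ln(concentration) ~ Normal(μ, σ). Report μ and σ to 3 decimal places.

If T ~ Lognormal(μ,σ) then ln T ~ Normal(μ,σ), so the p-quantile of ln T is μ + z_p·σ.
ln(43.4) = 3.77 and ln(192) = 5.257; z_{0.04} = -1.751, z_{0.5} = 0.
σ = (5.257 − 3.77)/(0 − (-1.751)) = 0.849.
μ = 3.77 − (-1.751)·0.849 = 5.257.

μ ≈ 5.257, σ ≈ 0.849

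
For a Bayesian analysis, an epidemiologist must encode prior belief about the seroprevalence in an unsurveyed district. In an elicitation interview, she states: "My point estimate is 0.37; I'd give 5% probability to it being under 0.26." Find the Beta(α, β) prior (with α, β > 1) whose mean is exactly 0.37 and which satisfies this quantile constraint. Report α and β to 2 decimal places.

With mean 0.37 fixed, write α = 0.37s, β = 0.63s where s = α+β.
Need P(θ < 0.26) = 0.05 under Beta(0.37s, 0.63s). Normal approximation: (q−m)/√(m(1−m)/s) ≈ z_{0.05} = -1.64, so s ≈ 0.37·0.63·(-1.64)²/(0.26−0.37)² = 52.1.
At s = 52.1: P(θ<0.26) ≈ 0.044. Adjusting to match 0.05 gives s ≈ 48.37.
So α = 0.37·48.37 ≈ 17.90, β = 0.63·48.37 ≈ 30.47.

α ≈ 17.90, β ≈ 30.47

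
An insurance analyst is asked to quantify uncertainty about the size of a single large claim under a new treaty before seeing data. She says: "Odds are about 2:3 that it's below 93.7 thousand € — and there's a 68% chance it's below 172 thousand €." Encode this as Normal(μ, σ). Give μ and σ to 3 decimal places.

μ = 121.212, σ = 108.592

The p-quantile of Normal(μ,σ) is μ + z_p·σ, with z_{0.4} = -0.2533 and z_{0.68} = 0.4677.
Eliminate σ: μ = (z₂·x₁ − z₁·x₂)/(z₂ − z₁) = (0.4677·93.7 − (-0.2533)·172)/0.721 = 121.212.
Then σ = (x₂ − x₁)/(z₂ − z₁) = (172 − 93.7)/0.721 = 108.592.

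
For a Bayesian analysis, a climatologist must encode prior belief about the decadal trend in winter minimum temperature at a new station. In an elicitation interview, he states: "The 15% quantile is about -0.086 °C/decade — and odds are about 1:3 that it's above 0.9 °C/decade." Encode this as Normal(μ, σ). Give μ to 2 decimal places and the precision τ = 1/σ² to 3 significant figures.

For Normal(μ,σ), the p-quantile is μ + z_p·σ. Here z_{0.15} = -1.036, z_{0.75} = 0.6745.
So -0.086 = μ − 1.036σ and 0.9 = μ + 0.6745σ.
Subtracting: σ = (0.9 − -0.086)/(0.6745 − (-1.036)) = 0.58.
Then μ = -0.086 − (-1.036)·0.58 = 0.51.
Precision τ = 1/σ² = 1/0.5763² = 3.01.

μ = 0.51, τ = 3.01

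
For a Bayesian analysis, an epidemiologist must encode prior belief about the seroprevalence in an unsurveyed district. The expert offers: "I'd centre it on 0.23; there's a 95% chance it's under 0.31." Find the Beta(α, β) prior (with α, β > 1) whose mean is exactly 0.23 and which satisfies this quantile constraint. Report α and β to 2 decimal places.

With mean 0.23 fixed, write α = 0.23s, β = 0.77s where s = α+β.
Need P(θ < 0.31) = 0.95 under Beta(0.23s, 0.77s). Normal approximation: (q−m)/√(m(1−m)/s) ≈ z_{0.95} = 1.64, so s ≈ 0.23·0.77·(1.64)²/(0.31−0.23)² = 74.9.
At s = 74.9: P(θ<0.31) ≈ 0.943. Adjusting to match 0.95 gives s ≈ 81.26.
So α = 0.23·81.26 ≈ 18.69, β = 0.77·81.26 ≈ 62.57.

α ≈ 18.69, β ≈ 62.57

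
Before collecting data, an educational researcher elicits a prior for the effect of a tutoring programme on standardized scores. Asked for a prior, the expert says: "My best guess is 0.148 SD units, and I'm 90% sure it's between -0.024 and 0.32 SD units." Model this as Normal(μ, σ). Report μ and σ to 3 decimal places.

A symmetric 90% interval runs μ ± z·σ with z = 1.645.
Half-width = 0.172, so σ = 0.172/1.645 = 0.105.
μ is the stated best guess, 0.148.

μ = 0.148, σ = 0.105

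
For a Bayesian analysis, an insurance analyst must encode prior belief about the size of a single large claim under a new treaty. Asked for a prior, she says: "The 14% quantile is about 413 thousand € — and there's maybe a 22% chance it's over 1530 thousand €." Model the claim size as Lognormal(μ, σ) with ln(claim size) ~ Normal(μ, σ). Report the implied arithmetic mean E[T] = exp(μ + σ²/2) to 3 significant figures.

E[T] ≈ 1140 thousand €

If T ~ Lognormal(μ,σ) then ln T ~ Normal(μ,σ), so the p-quantile of ln T is μ + z_p·σ.
ln(413) = 6.023 and ln(1530) = 7.333; z_{0.14} = -1.08, z_{0.78} = 0.7722.
σ = (7.333 − 6.023)/(0.7722 − (-1.08)) = 0.707.
μ = 6.023 − (-1.08)·0.707 = 6.787.
E[T] = exp(μ + σ²/2) = exp(6.787 + 0.2499) = 1140 thousand €.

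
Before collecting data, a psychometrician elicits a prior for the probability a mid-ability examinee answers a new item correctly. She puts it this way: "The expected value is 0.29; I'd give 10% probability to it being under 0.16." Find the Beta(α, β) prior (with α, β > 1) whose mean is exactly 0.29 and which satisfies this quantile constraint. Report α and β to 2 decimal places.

α ≈ 5.17, β ≈ 12.65

With mean 0.29 fixed, write α = 0.29s, β = 0.71s where s = α+β.
Need P(θ < 0.16) = 0.1 under Beta(0.29s, 0.71s). Normal approximation: (q−m)/√(m(1−m)/s) ≈ z_{0.1} = -1.28, so s ≈ 0.29·0.71·(-1.28)²/(0.16−0.29)² = 20.0.
At s = 20.0: P(θ<0.16) ≈ 0.085. Adjusting to match 0.1 gives s ≈ 17.82.
So α = 0.29·17.82 ≈ 5.17, β = 0.71·17.82 ≈ 12.65.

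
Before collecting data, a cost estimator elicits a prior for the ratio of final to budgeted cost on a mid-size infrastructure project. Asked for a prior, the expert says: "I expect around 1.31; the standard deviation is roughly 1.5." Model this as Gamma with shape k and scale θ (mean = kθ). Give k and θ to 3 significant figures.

For Gamma(k, scale θ): mean = kθ, variance = kθ², so CV = 1/√k.
CV = SD/mean = 1.5/1.31 = 1.145, hence k = 1/CV² = 0.763.
Then θ = mean/k = 1.31/0.763 = 1.72.

k ≈ 0.763, θ ≈ 1.72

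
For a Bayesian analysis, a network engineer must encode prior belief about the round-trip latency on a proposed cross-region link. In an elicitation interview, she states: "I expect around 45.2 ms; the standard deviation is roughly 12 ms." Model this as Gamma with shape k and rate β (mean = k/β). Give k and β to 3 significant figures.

k ≈ 14.2, β ≈ 0.314

For Gamma(k, rate β): mean = k/β, variance = k/β², so CV = 1/√k.
CV = SD/mean = 12/45.2 = 0.2655, hence k = 1/CV² = 14.2.
Then β = k/mean = 14.2/45.2 = 0.314.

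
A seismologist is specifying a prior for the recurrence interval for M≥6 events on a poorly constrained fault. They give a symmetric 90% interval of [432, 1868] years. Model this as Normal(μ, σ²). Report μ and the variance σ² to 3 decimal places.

A symmetric 90% interval runs μ ± z·σ with z = 1.645.
Half-width = 718, so σ = 718/1.645 = 436.5130 and σ² = 190543.604.
μ is the interval midpoint, 1150.000.

μ = 1150.000, σ² = 190543.604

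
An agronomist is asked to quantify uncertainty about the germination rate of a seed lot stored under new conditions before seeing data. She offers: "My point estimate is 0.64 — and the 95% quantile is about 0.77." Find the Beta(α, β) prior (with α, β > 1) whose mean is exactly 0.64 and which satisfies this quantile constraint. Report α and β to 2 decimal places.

With mean 0.64 fixed, write α = 0.64s, β = 0.36s where s = α+β.
Need P(θ < 0.77) = 0.95 under Beta(0.64s, 0.36s). Normal approximation: (q−m)/√(m(1−m)/s) ≈ z_{0.95} = 1.64, so s ≈ 0.64·0.36·(1.64)²/(0.77−0.64)² = 36.9.
At s = 36.9: P(θ<0.77) ≈ 0.959. Adjusting to match 0.95 gives s ≈ 33.32.
So α = 0.64·33.32 ≈ 21.32, β = 0.36·33.32 ≈ 11.99.

α ≈ 21.32, β ≈ 11.99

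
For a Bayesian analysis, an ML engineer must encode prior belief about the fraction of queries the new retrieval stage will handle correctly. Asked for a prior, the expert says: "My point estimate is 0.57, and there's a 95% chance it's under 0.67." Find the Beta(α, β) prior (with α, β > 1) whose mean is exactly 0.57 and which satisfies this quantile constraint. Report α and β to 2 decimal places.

α ≈ 36.36, β ≈ 27.43

With mean 0.57 fixed, write α = 0.57s, β = 0.43s where s = α+β.
Need P(θ < 0.67) = 0.95 under Beta(0.57s, 0.43s). Normal approximation: (q−m)/√(m(1−m)/s) ≈ z_{0.95} = 1.64, so s ≈ 0.57·0.43·(1.64)²/(0.67−0.57)² = 66.3.
At s = 66.3: P(θ<0.67) ≈ 0.953. Adjusting to match 0.95 gives s ≈ 63.79.
So α = 0.57·63.79 ≈ 36.36, β = 0.43·63.79 ≈ 27.43.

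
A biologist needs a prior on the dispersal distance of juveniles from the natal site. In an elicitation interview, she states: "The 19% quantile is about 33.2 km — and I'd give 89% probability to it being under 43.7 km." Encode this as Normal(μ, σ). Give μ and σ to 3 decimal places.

μ = 37.580, σ = 4.989

For Normal(μ,σ), the p-quantile is μ + z_p·σ. Here z_{0.19} = -0.8779, z_{0.89} = 1.227.
So 33.2 = μ − 0.8779σ and 43.7 = μ + 1.227σ.
Subtracting: σ = (43.7 − 33.2)/(1.227 − (-0.8779)) = 4.989.
Then μ = 33.2 − (-0.8779)·4.989 = 37.580.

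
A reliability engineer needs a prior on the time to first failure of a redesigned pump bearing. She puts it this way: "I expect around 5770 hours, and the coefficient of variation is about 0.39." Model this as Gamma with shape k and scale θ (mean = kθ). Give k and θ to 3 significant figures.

k ≈ 6.57, θ ≈ 878

For Gamma(k, scale θ): mean = kθ, variance = kθ², so CV = 1/√k.
CV = 0.39, hence k = 1/CV² = 6.57.
Then θ = mean/k = 5770/6.57 = 878.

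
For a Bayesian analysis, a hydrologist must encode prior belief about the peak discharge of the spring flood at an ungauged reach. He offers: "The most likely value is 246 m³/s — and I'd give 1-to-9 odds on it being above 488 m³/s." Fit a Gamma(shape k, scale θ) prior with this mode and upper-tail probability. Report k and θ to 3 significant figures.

Gamma(k,θ) with k>1 has mode (k−1)θ, so θ = 246/(k−1).
Need P(X < 488) = 0.9 with θ tied to k this way. Start at k = 2, θ = 246: P(X<488) ≈ 0.590.
Too low — raise k to concentrate. Iterating converges to k ≈ 5.08.
Then θ = 246/(5.08−1) ≈ 60.2.

k ≈ 5.08, θ ≈ 60.2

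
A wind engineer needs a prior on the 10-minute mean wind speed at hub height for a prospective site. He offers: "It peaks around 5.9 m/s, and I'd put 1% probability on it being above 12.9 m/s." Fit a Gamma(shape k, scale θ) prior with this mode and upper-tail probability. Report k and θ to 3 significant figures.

Gamma(k,θ) with k>1 has mode (k−1)θ, so θ = 5.9/(k−1).
Need P(X < 12.9) = 0.99 with θ tied to k this way. Start at k = 2, θ = 5.9: P(X<12.9) ≈ 0.642.
Too low — raise k to concentrate. Iterating converges to k ≈ 8.89.
Then θ = 5.9/(8.89−1) ≈ 0.748.

k ≈ 8.89, θ ≈ 0.748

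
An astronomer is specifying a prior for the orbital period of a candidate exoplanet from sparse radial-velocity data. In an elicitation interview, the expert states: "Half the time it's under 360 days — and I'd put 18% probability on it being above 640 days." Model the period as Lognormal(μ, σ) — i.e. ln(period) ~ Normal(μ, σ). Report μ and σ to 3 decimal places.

If T ~ Lognormal(μ,σ) then ln T ~ Normal(μ,σ), so the p-quantile of ln T is μ + z_p·σ.
ln(360) = 5.886 and ln(640) = 6.461; z_{0.5} = 0, z_{0.82} = 0.9154.
σ = (6.461 − 5.886)/(0.9154 − (0)) = 0.629.
μ = 5.886 − (0)·0.629 = 5.886.

μ ≈ 5.886, σ ≈ 0.629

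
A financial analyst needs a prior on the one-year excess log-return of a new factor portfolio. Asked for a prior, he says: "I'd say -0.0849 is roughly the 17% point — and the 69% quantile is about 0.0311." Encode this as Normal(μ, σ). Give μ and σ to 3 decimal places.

For Normal(μ,σ), the p-quantile is μ + z_p·σ. Here z_{0.17} = -0.9542, z_{0.69} = 0.4959.
So -0.0849 = μ − 0.9542σ and 0.0311 = μ + 0.4959σ.
Subtracting: σ = (0.0311 − -0.0849)/(0.4959 − (-0.9542)) = 0.080.
Then μ = -0.0849 − (-0.9542)·0.080 = -0.009.

μ = -0.009, σ = 0.080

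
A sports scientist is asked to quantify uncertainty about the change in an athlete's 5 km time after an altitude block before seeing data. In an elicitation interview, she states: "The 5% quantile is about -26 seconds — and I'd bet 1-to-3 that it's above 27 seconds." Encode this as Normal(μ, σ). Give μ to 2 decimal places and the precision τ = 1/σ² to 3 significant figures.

For Normal(μ,σ), the p-quantile is μ + z_p·σ. Here z_{0.05} = -1.645, z_{0.75} = 0.6745.
So -26 = μ − 1.645σ and 27 = μ + 0.6745σ.
Subtracting: σ = (27 − -26)/(0.6745 − (-1.645)) = 22.85.
Then μ = -26 − (-1.645)·22.85 = 11.59.
Precision τ = 1/σ² = 1/22.85² = 0.00192.

μ = 11.59, τ = 0.00192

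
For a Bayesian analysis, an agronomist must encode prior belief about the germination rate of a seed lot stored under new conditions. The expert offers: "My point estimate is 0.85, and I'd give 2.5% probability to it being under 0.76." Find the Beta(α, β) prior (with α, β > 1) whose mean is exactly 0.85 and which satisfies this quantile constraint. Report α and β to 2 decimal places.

With mean 0.85 fixed, write α = 0.85s, β = 0.15s where s = α+β.
Need P(θ < 0.76) = 0.025 under Beta(0.85s, 0.15s). Normal approximation: (q−m)/√(m(1−m)/s) ≈ z_{0.025} = -1.96, so s ≈ 0.85·0.15·(-1.96)²/(0.76−0.85)² = 60.5.
At s = 60.5: P(θ<0.76) ≈ 0.036. Adjusting to match 0.025 gives s ≈ 72.70.
So α = 0.85·72.70 ≈ 61.80, β = 0.15·72.70 ≈ 10.91.

α ≈ 61.80, β ≈ 10.91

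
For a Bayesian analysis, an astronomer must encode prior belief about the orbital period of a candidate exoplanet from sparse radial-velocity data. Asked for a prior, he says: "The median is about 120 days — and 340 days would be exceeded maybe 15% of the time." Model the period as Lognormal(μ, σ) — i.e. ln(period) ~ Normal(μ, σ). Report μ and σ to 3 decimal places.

If T ~ Lognormal(μ,σ) then ln T ~ Normal(μ,σ), so the p-quantile of ln T is μ + z_p·σ.
ln(120) = 4.787 and ln(340) = 5.829; z_{0.5} = 0, z_{0.85} = 1.036.
σ = (5.829 − 4.787)/(1.036 − (0)) = 1.005.
μ = 4.787 − (0)·1.005 = 4.787.

μ ≈ 4.787, σ ≈ 1.005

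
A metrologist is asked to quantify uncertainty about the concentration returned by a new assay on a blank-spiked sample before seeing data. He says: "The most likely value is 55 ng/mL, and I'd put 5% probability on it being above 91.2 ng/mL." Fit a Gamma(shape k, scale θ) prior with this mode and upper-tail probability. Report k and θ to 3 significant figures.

k ≈ 11.9, θ ≈ 5.04

Gamma(k,θ) with k>1 has mode (k−1)θ, so θ = 55/(k−1).
Need P(X < 91.2) = 0.95 with θ tied to k this way. Start at k = 2, θ = 55: P(X<91.2) ≈ 0.494.
Too low — raise k to concentrate. Iterating converges to k ≈ 11.9.
Then θ = 55/(11.9−1) ≈ 5.04.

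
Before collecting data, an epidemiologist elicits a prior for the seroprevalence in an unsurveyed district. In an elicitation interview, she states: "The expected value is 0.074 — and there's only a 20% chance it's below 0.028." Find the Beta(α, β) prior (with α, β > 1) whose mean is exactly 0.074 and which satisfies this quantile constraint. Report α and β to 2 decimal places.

With mean 0.074 fixed, write α = 0.074s, β = 0.926s where s = α+β.
Need P(θ < 0.028) = 0.2 under Beta(0.074s, 0.926s). Normal approximation: (q−m)/√(m(1−m)/s) ≈ z_{0.2} = -0.842, so s ≈ 0.074·0.926·(-0.842)²/(0.028−0.074)² = 22.9.
At s = 22.9: P(θ<0.028) ≈ 0.195. Adjusting to match 0.2 gives s ≈ 22.28.
So α = 0.074·22.28 ≈ 1.65, β = 0.926·22.28 ≈ 20.63.

α ≈ 1.65, β ≈ 20.63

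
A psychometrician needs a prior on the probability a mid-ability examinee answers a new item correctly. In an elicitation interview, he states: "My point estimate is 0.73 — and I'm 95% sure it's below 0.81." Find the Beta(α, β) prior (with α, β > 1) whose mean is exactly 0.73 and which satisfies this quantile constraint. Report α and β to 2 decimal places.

With mean 0.73 fixed, write α = 0.73s, β = 0.27s where s = α+β.
Need P(θ < 0.81) = 0.95 under Beta(0.73s, 0.27s). Normal approximation: (q−m)/√(m(1−m)/s) ≈ z_{0.95} = 1.64, so s ≈ 0.73·0.27·(1.64)²/(0.81−0.73)² = 83.3.
At s = 83.3: P(θ<0.81) ≈ 0.959. Adjusting to match 0.95 gives s ≈ 75.38.
So α = 0.73·75.38 ≈ 55.03, β = 0.27·75.38 ≈ 20.35.

α ≈ 55.03, β ≈ 20.35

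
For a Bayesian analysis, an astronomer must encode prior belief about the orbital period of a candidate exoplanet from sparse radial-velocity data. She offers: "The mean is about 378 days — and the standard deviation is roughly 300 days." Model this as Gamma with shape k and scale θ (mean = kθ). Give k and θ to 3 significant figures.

For Gamma(k, scale θ): mean = kθ, variance = kθ², so CV = 1/√k.
CV = SD/mean = 300/378 = 0.7937, hence k = 1/CV² = 1.59.
Then θ = mean/k = 378/1.59 = 238.

k ≈ 1.59, θ ≈ 238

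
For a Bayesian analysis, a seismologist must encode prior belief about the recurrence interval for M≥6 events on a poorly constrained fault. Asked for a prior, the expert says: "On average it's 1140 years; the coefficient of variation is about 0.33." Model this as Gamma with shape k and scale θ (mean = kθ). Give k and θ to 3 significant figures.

For Gamma(k, scale θ): mean = kθ, variance = kθ², so CV = 1/√k.
CV = 0.33, hence k = 1/CV² = 9.18.
Then θ = mean/k = 1140/9.18 = 124.

k ≈ 9.18, θ ≈ 124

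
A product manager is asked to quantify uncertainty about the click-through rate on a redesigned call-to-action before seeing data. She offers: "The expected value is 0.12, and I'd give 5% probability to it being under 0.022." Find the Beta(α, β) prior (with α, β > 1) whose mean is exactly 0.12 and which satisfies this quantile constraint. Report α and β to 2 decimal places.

α ≈ 1.92, β ≈ 14.06

With mean 0.12 fixed, write α = 0.12s, β = 0.88s where s = α+β.
Need P(θ < 0.022) = 0.05 under Beta(0.12s, 0.88s). Normal approximation: (q−m)/√(m(1−m)/s) ≈ z_{0.05} = -1.64, so s ≈ 0.12·0.88·(-1.64)²/(0.022−0.12)² = 29.7.
At s = 29.7: P(θ<0.022) ≈ 0.008. Adjusting to match 0.05 gives s ≈ 15.98.
So α = 0.12·15.98 ≈ 1.92, β = 0.88·15.98 ≈ 14.06.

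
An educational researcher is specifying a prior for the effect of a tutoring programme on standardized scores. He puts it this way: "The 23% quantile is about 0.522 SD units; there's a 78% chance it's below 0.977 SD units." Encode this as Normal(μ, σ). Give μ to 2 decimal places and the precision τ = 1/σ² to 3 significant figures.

μ = 0.74, τ = 11

The p-quantile of Normal(μ,σ) is μ + z_p·σ, with z_{0.23} = -0.7388 and z_{0.78} = 0.7722.
Eliminate σ: μ = (z₂·x₁ − z₁·x₂)/(z₂ − z₁) = (0.7722·0.522 − (-0.7388)·0.977)/1.511 = 0.74.
Then σ = (x₂ − x₁)/(z₂ − z₁) = (0.977 − 0.522)/1.511 = 0.30.
Precision τ = 1/σ² = 1/0.3011² = 11.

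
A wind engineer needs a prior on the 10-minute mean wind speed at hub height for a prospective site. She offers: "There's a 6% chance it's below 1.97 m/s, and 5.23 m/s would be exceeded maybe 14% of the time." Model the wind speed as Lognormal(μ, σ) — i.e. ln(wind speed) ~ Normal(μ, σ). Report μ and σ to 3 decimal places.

μ ≈ 1.254, σ ≈ 0.371

If T ~ Lognormal(μ,σ) then ln T ~ Normal(μ,σ), so the p-quantile of ln T is μ + z_p·σ.
ln(1.97) = 0.678 and ln(5.23) = 1.654; z_{0.06} = -1.555, z_{0.86} = 1.08.
σ = (1.654 − 0.678)/(1.08 − (-1.555)) = 0.371.
μ = 0.678 − (-1.555)·0.371 = 1.254.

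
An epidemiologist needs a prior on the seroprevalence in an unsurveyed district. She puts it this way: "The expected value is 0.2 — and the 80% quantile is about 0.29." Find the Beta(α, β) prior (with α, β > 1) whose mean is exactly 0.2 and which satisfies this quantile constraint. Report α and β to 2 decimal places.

With mean 0.2 fixed, write α = 0.2s, β = 0.8s where s = α+β.
Need P(θ < 0.29) = 0.8 under Beta(0.2s, 0.8s). Normal approximation: (q−m)/√(m(1−m)/s) ≈ z_{0.8} = 0.842, so s ≈ 0.2·0.8·(0.842)²/(0.29−0.2)² = 14.0.
At s = 14.0: P(θ<0.29) ≈ 0.813. Adjusting to match 0.8 gives s ≈ 12.04.
So α = 0.2·12.04 ≈ 2.41, β = 0.8·12.04 ≈ 9.63.

α ≈ 2.41, β ≈ 9.63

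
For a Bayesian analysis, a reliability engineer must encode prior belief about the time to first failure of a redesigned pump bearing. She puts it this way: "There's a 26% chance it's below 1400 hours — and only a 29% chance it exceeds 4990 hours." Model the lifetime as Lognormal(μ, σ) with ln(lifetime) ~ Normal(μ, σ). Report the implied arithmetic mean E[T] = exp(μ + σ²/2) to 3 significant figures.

If T ~ Lognormal(μ,σ) then ln T ~ Normal(μ,σ), so the p-quantile of ln T is μ + z_p·σ.
ln(1400) = 7.244 and ln(4990) = 8.515; z_{0.26} = -0.6433, z_{0.71} = 0.5534.
σ = (8.515 − 7.244)/(0.5534 − (-0.6433)) = 1.062.
μ = 7.244 − (-0.6433)·1.062 = 7.927.
E[T] = exp(μ + σ²/2) = exp(7.927 + 0.5640) = 4870 hours.

E[T] ≈ 4870 hours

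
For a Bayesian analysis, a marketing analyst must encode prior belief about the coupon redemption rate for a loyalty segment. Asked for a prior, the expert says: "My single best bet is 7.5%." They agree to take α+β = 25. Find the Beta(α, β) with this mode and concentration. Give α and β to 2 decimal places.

For α,β > 1 the Beta mode is (α−1)/(α+β−2). With α+β = 25, the mode is (α−1)/23.
Set (α−1)/23 = 0.075 → α = 1 + 0.075·23 = 2.72.
β = 25 − α = 22.28.

α = 2.72, β = 22.28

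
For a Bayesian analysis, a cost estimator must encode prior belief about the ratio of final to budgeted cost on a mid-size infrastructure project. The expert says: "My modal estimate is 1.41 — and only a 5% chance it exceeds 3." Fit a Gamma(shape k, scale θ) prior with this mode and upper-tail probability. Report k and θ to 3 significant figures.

k ≈ 5.84, θ ≈ 0.291

Gamma(k,θ) with k>1 has mode (k−1)θ, so θ = 1.41/(k−1).
Need P(X < 3) = 0.95 with θ tied to k this way. Start at k = 2, θ = 1.41: P(X<3) ≈ 0.627.
Too low — raise k to concentrate. Iterating converges to k ≈ 5.84.
Then θ = 1.41/(5.84−1) ≈ 0.291.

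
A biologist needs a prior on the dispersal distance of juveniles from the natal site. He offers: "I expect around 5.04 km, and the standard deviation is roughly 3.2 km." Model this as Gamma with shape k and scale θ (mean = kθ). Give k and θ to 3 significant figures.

k ≈ 2.48, θ ≈ 2.03

For Gamma(k, scale θ): mean = kθ, variance = kθ², so CV = 1/√k.
CV = SD/mean = 3.2/5.04 = 0.6349, hence k = 1/CV² = 2.48.
Then θ = mean/k = 5.04/2.48 = 2.03.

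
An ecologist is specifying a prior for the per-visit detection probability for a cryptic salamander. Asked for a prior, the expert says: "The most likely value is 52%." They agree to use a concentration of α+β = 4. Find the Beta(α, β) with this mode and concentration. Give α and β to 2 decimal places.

For α,β > 1 the Beta mode is (α−1)/(α+β−2). With α+β = 4, the mode is (α−1)/2.
Set (α−1)/2 = 0.52 → α = 1 + 0.52·2 = 2.04.
β = 4 − α = 1.96.

α = 2.04, β = 1.96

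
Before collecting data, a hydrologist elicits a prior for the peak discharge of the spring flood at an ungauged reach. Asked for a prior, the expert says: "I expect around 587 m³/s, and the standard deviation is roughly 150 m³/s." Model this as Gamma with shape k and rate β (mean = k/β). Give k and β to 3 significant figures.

For Gamma(k, rate β): mean = k/β, variance = k/β², so CV = 1/√k.
CV = SD/mean = 150/587 = 0.2555, hence k = 1/CV² = 15.3.
Then β = k/mean = 15.3/587 = 0.0261.

k ≈ 15.3, β ≈ 0.0261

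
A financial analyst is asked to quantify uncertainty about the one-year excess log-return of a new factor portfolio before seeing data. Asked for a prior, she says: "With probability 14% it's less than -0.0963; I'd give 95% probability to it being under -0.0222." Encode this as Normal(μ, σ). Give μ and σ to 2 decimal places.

The p-quantile of Normal(μ,σ) is μ + z_p·σ, with z_{0.14} = -1.08 and z_{0.95} = 1.645.
Eliminate σ: μ = (z₂·x₁ − z₁·x₂)/(z₂ − z₁) = (1.645·-0.0963 − (-1.08)·-0.0222)/2.725 = -0.07.
Then σ = (x₂ − x₁)/(z₂ − z₁) = (-0.0222 − -0.0963)/2.725 = 0.03.

μ = -0.07, σ = 0.03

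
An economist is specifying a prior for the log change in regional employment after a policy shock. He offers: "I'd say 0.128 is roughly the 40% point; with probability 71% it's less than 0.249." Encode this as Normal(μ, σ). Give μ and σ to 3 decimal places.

For Normal(μ,σ), the p-quantile is μ + z_p·σ. Here z_{0.4} = -0.2533, z_{0.71} = 0.5534.
So 0.128 = μ − 0.2533σ and 0.249 = μ + 0.5534σ.
Subtracting: σ = (0.249 − 0.128)/(0.5534 − (-0.2533)) = 0.150.
Then μ = 0.128 − (-0.2533)·0.150 = 0.166.

μ = 0.166, σ = 0.150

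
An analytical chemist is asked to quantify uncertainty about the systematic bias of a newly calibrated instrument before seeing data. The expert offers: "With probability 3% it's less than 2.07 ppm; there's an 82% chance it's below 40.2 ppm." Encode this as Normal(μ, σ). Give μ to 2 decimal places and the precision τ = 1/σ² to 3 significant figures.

The p-quantile of Normal(μ,σ) is μ + z_p·σ, with z_{0.03} = -1.881 and z_{0.82} = 0.9154.
Eliminate σ: μ = (z₂·x₁ − z₁·x₂)/(z₂ − z₁) = (0.9154·2.07 − (-1.881)·40.2)/2.796 = 27.72.
Then σ = (x₂ − x₁)/(z₂ − z₁) = (40.2 − 2.07)/2.796 = 13.64.
Precision τ = 1/σ² = 1/13.64² = 0.00538.

μ = 27.72, τ = 0.00538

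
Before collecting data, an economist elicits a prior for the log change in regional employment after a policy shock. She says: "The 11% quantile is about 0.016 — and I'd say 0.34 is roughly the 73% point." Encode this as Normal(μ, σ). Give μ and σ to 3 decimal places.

μ = 0.232, σ = 0.176

For Normal(μ,σ), the p-quantile is μ + z_p·σ. Here z_{0.11} = -1.227, z_{0.73} = 0.6128.
So 0.016 = μ − 1.227σ and 0.34 = μ + 0.6128σ.
Subtracting: σ = (0.34 − 0.016)/(0.6128 − (-1.227)) = 0.176.
Then μ = 0.016 − (-1.227)·0.176 = 0.232.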